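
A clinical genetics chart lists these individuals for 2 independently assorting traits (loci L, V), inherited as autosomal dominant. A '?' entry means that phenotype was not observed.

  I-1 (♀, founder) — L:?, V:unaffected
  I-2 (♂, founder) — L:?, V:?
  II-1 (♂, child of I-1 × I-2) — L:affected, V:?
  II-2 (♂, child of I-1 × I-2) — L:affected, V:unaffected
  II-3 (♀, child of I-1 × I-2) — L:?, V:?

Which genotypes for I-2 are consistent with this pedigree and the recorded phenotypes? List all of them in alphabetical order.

L/I-1 ? ·: ll|Ll|LL
L/I-2 ? ·: ll|Ll|LL
L/II-1 aff I-1×I-2: Ll|LL
L/II-2 aff I-1×I-2: Ll|LL
L/II-3 ? I-1×I-2: ll|Ll|LL
⇒ L over [I-1,I-2,II-1,II-2,II-3]: 35 consistent
V/I-1 un ·: vv
V/I-2 ? ·: vv|Vv
V/II-1 ? I-1×I-2: vv|Vv
V/II-2 un I-1×I-2: vv
V/II-3 ? I-1×I-2: vv|Vv
⇒ V over [I-1,I-2,II-1,II-2,II-3]: 5 consistent

I-2 ∈ {LL Vv, LL vv, Ll Vv, Ll vv, ll Vv, ll vv}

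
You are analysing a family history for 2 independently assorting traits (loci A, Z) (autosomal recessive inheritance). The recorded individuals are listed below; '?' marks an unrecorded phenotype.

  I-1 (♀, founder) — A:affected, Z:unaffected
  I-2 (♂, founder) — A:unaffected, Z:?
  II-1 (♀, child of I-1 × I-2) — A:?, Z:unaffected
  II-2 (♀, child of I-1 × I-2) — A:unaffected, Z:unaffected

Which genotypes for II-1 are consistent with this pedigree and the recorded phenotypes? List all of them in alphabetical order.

II-1 ∈ {Aa ZZ, Aa Zz, aa ZZ, aa Zz}

A/I-1 aff ·: aa
A/I-2 un ·: AA|Aa
A/II-1 ? I-1×I-2: Aa|aa
A/II-2 un I-1×I-2: Aa
⇒ A over [I-1,I-2,II-1,II-2]: 3 consistent
Z/I-1 un ·: ZZ|Zz
Z/I-2 ? ·: ZZ|Zz|zz
Z/II-1 un I-1×I-2: ZZ|Zz
Z/II-2 un I-1×I-2: ZZ|Zz
⇒ Z over [I-1,I-2,II-1,II-2]: 15 consistent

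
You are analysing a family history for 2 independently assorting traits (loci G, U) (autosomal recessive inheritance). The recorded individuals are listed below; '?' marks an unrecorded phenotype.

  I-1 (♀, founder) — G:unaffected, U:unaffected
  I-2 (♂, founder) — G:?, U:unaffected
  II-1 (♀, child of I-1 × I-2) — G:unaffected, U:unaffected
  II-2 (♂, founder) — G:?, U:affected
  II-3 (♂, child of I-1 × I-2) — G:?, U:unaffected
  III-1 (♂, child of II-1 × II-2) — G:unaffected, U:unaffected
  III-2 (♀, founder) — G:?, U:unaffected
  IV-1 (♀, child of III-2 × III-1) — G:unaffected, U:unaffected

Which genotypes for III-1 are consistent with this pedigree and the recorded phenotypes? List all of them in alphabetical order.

III-1 ∈ {GG Uu, Gg Uu}

G/I-1 un ·: GG|Gg
G/I-2 ? ·: GG|Gg|gg
G/II-1 un I-1×I-2: GG|Gg
G/II-2 ? ·: GG|Gg|gg
G/II-3 ? I-1×I-2: GG|Gg|gg
G/III-1 un II-1×II-2: GG|Gg
G/III-2 ? ·: GG|Gg|gg
G/IV-1 un III-2×III-1: GG|Gg
⇒ G over [I-1,I-2,II-1,II-2,II-3,III-1,III-2,IV-1]: 374 consistent
U/I-1 un ·: UU|Uu
U/I-2 un ·: UU|Uu
U/II-1 un I-1×I-2: UU|Uu
U/II-2 aff ·: uu
U/II-3 un I-1×I-2: UU|Uu
U/III-1 un II-1×II-2: Uu
U/III-2 un ·: UU|Uu
U/IV-1 un III-2×III-1: UU|Uu
⇒ U over [I-1,I-2,II-1,II-2,II-3,III-1,III-2,IV-1]: 52 consistent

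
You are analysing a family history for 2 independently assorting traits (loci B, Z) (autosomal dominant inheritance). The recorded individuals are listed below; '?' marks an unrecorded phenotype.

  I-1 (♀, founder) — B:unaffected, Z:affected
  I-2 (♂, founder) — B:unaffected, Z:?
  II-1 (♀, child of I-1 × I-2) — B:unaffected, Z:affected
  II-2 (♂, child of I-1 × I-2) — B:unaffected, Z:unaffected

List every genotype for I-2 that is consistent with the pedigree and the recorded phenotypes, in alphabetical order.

B/I-1 un ·: bb
B/I-2 un ·: bb
B/II-1 un I-1×I-2: bb
B/II-2 un I-1×I-2: bb
⇒ B over [I-1,I-2,II-1,II-2]: 1 consistent
Z/I-1 aff ·: Zz
Z/I-2 ? ·: zz|Zz
Z/II-1 aff I-1×I-2: Zz|ZZ
Z/II-2 un I-1×I-2: zz
⇒ Z over [I-1,I-2,II-1,II-2]: 3 consistent

I-2 ∈ {bb Zz, bb zz}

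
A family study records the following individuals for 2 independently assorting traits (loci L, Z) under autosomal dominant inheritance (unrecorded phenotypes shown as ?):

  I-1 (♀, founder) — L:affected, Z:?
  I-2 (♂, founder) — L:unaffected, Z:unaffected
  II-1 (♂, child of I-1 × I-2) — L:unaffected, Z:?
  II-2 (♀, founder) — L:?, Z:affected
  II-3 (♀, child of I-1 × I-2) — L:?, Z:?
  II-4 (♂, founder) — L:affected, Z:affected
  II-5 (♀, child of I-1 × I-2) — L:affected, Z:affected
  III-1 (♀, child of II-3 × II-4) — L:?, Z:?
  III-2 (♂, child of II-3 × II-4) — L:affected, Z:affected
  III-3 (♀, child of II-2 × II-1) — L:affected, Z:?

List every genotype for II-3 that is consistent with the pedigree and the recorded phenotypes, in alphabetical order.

L/I-1 aff ·: Ll
L/I-2 un ·: ll
L/II-1 un I-1×I-2: ll
L/II-2 ? ·: Ll|LL
L/II-3 ? I-1×I-2: ll|Ll
L/II-4 aff ·: Ll|LL
L/II-5 aff I-1×I-2: Ll
L/III-1 ? II-3×II-4: ll|Ll|LL
L/III-2 aff II-3×II-4: Ll|LL
L/III-3 aff II-2×II-1: Ll
⇒ L over [I-1,I-2,II-1,II-2,II-3,II-4,II-5,III-1,III-2,III-3]: 26 consistent
Z/I-1 ? ·: Zz|ZZ
Z/I-2 un ·: zz
Z/II-1 ? I-1×I-2: zz|Zz
Z/II-2 aff ·: Zz|ZZ
Z/II-3 ? I-1×I-2: zz|Zz
Z/II-4 aff ·: Zz|ZZ
Z/II-5 aff I-1×I-2: Zz
Z/III-1 ? II-3×II-4: zz|Zz|ZZ
Z/III-2 aff II-3×II-4: Zz|ZZ
Z/III-3 ? II-2×II-1: zz|Zz|ZZ
⇒ Z over [I-1,I-2,II-1,II-2,II-3,II-4,II-5,III-1,III-2,III-3]: 154 consistent

II-3 ∈ {Ll Zz, Ll zz, ll Zz, ll zz}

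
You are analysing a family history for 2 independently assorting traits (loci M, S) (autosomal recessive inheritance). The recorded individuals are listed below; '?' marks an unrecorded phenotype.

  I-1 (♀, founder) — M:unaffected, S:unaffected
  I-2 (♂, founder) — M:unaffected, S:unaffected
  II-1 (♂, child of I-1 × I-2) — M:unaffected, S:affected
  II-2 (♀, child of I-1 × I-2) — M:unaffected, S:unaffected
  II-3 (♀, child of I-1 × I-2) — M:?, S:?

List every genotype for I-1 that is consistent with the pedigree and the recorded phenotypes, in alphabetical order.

M/I-1 un ·: MM|Mm
M/I-2 un ·: MM|Mm
M/II-1 un I-1×I-2: MM|Mm
M/II-2 un I-1×I-2: MM|Mm
M/II-3 ? I-1×I-2: MM|Mm|mm
⇒ M over [I-1,I-2,II-1,II-2,II-3]: 29 consistent
S/I-1 un ·: Ss
S/I-2 un ·: Ss
S/II-1 aff I-1×I-2: ss
S/II-2 un I-1×I-2: SS|Ss
S/II-3 ? I-1×I-2: SS|Ss|ss
⇒ S over [I-1,I-2,II-1,II-2,II-3]: 6 consistent

I-1 ∈ {MM Ss, Mm Ss}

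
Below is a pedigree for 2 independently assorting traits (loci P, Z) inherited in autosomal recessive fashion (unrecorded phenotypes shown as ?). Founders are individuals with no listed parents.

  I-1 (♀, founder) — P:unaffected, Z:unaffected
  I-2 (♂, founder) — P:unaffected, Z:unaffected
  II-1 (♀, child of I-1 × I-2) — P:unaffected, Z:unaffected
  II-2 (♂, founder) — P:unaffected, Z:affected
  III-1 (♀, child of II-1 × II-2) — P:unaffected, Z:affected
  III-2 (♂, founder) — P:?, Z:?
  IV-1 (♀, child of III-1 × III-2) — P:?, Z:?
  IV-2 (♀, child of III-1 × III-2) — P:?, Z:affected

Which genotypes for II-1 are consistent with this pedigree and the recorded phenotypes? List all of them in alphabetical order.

II-1 ∈ {PP Zz, Pp Zz}

P/I-1 un ·: PP|Pp
P/I-2 un ·: PP|Pp
P/II-1 un I-1×I-2: PP|Pp
P/II-2 un ·: PP|Pp
P/III-1 un II-1×II-2: PP|Pp
P/III-2 ? ·: PP|Pp|pp
P/IV-1 ? III-1×III-2: PP|Pp|pp
P/IV-2 ? III-1×III-2: PP|Pp|pp
⇒ P over [I-1,I-2,II-1,II-2,III-1,III-2,IV-1,IV-2]: 254 consistent
Z/I-1 un ·: ZZ|Zz
Z/I-2 un ·: ZZ|Zz
Z/II-1 un I-1×I-2: Zz
Z/II-2 aff ·: zz
Z/III-1 aff II-1×II-2: zz
Z/III-2 ? ·: Zz|zz
Z/IV-1 ? III-1×III-2: Zz|zz
Z/IV-2 aff III-1×III-2: zz
⇒ Z over [I-1,I-2,II-1,II-2,III-1,III-2,IV-1,IV-2]: 9 consistent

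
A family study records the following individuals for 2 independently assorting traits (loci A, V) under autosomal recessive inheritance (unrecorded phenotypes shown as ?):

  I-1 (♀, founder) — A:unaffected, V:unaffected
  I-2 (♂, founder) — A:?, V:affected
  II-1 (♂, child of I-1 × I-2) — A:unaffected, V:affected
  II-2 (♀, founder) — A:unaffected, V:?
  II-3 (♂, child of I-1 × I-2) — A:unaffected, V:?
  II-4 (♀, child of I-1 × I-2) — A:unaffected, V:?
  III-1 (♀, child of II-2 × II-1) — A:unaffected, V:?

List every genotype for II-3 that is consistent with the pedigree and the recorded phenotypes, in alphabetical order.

A/I-1 un ·: AA|Aa
A/I-2 ? ·: AA|Aa|aa
A/II-1 un I-1×I-2: AA|Aa
A/II-2 un ·: AA|Aa
A/II-3 un I-1×I-2: AA|Aa
A/II-4 un I-1×I-2: AA|Aa
A/III-1 un II-2×II-1: AA|Aa
⇒ A over [I-1,I-2,II-1,II-2,II-3,II-4,III-1]: 95 consistent
V/I-1 un ·: Vv
V/I-2 aff ·: vv
V/II-1 aff I-1×I-2: vv
V/II-2 ? ·: VV|Vv|vv
V/II-3 ? I-1×I-2: Vv|vv
V/II-4 ? I-1×I-2: Vv|vv
V/III-1 ? II-2×II-1: Vv|vv
⇒ V over [I-1,I-2,II-1,II-2,II-3,II-4,III-1]: 16 consistent

II-3 ∈ {AA Vv, AA vv, Aa Vv, Aa vv}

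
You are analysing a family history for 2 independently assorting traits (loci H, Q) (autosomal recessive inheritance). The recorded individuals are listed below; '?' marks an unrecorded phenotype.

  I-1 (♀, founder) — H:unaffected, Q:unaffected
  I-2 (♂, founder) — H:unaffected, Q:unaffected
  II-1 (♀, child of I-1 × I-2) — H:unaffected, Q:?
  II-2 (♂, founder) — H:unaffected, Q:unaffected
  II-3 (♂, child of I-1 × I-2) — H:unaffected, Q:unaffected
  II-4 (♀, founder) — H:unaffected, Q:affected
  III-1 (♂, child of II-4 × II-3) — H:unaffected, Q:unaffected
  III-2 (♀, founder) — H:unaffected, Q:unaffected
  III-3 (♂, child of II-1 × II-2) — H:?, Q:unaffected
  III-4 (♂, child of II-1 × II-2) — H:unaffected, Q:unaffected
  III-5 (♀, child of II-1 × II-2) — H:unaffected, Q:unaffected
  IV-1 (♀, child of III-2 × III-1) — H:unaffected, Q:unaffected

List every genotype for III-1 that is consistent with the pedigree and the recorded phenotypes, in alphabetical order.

H/I-1 un ·: HH|Hh
H/I-2 un ·: HH|Hh
H/II-1 un I-1×I-2: HH|Hh
H/II-2 un ·: HH|Hh
H/II-3 un I-1×I-2: HH|Hh
H/II-4 un ·: HH|Hh
H/III-1 un II-4×II-3: HH|Hh
H/III-2 un ·: HH|Hh
H/III-3 ? II-1×II-2: HH|Hh|hh
H/III-4 un II-1×II-2: HH|Hh
H/III-5 un II-1×II-2: HH|Hh
H/IV-1 un III-2×III-1: HH|Hh
⇒ H over [I-1,I-2,II-1,II-2,II-3,II-4,III-1,III-2,III-3,III-4,III-5,IV-1]: 2178 consistent
Q/I-1 un ·: QQ|Qq
Q/I-2 un ·: QQ|Qq
Q/II-1 ? I-1×I-2: QQ|Qq|qq
Q/II-2 un ·: QQ|Qq
Q/II-3 un I-1×I-2: QQ|Qq
Q/II-4 aff ·: qq
Q/III-1 un II-4×II-3: Qq
Q/III-2 un ·: QQ|Qq
Q/III-3 un II-1×II-2: QQ|Qq
Q/III-4 un II-1×II-2: QQ|Qq
Q/III-5 un II-1×II-2: QQ|Qq
Q/IV-1 un III-2×III-1: QQ|Qq
⇒ Q over [I-1,I-2,II-1,II-2,II-3,II-4,III-1,III-2,III-3,III-4,III-5,IV-1]: 652 consistent

III-1 ∈ {HH Qq, Hh Qq}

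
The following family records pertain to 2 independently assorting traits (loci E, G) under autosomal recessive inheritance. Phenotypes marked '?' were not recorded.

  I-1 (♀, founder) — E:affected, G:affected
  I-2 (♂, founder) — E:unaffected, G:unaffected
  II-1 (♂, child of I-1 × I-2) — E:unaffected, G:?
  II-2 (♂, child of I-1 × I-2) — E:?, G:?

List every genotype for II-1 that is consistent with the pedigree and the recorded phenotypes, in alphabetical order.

II-1 ∈ {Ee Gg, Ee gg}

E/I-1 aff ·: ee
E/I-2 un ·: EE|Ee
E/II-1 un I-1×I-2: Ee
E/II-2 ? I-1×I-2: Ee|ee
⇒ E over [I-1,I-2,II-1,II-2]: 3 consistent
G/I-1 aff ·: gg
G/I-2 un ·: GG|Gg
G/II-1 ? I-1×I-2: Gg|gg
G/II-2 ? I-1×I-2: Gg|gg
⇒ G over [I-1,I-2,II-1,II-2]: 5 consistent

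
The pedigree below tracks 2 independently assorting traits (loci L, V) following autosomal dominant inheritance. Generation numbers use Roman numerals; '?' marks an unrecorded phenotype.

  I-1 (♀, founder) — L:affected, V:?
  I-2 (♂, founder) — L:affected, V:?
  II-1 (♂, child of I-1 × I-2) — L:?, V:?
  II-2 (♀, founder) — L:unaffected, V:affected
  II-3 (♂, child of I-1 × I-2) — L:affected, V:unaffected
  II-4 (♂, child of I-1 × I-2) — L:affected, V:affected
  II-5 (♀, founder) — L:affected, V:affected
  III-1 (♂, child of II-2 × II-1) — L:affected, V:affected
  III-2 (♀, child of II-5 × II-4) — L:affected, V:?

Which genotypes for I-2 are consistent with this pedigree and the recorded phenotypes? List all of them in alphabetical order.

I-2 ∈ {LL Vv, LL vv, Ll Vv, Ll vv}

L/I-1 aff ·: Ll|LL
L/I-2 aff ·: Ll|LL
L/II-1 ? I-1×I-2: Ll|LL
L/II-2 un ·: ll
L/II-3 aff I-1×I-2: Ll|LL
L/II-4 aff I-1×I-2: Ll|LL
L/II-5 aff ·: Ll|LL
L/III-1 aff II-2×II-1: Ll
L/III-2 aff II-5×II-4: Ll|LL
⇒ L over [I-1,I-2,II-1,II-2,II-3,II-4,II-5,III-1,III-2]: 87 consistent
V/I-1 ? ·: vv|Vv
V/I-2 ? ·: vv|Vv
V/II-1 ? I-1×I-2: vv|Vv|VV
V/II-2 aff ·: Vv|VV
V/II-3 un I-1×I-2: vv
V/II-4 aff I-1×I-2: Vv|VV
V/II-5 aff ·: Vv|VV
V/III-1 aff II-2×II-1: Vv|VV
V/III-2 ? II-5×II-4: vv|Vv|VV
⇒ V over [I-1,I-2,II-1,II-2,II-3,II-4,II-5,III-1,III-2]: 132 consistent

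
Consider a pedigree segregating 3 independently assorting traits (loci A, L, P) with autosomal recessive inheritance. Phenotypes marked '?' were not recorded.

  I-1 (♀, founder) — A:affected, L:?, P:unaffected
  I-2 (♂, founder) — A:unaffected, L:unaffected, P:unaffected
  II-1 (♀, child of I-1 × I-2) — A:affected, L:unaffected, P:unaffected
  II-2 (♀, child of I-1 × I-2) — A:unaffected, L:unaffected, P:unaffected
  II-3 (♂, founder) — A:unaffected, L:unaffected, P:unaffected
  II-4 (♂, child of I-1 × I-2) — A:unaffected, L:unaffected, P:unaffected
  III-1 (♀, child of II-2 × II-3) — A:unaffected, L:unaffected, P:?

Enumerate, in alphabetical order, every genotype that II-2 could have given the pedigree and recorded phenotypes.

II-2 ∈ {Aa LL PP, Aa LL Pp, Aa Ll PP, Aa Ll Pp}

A/I-1 aff ·: aa
A/I-2 un ·: Aa
A/II-1 aff I-1×I-2: aa
A/II-2 un I-1×I-2: Aa
A/II-3 un ·: AA|Aa
A/II-4 un I-1×I-2: Aa
A/III-1 un II-2×II-3: AA|Aa
⇒ A over [I-1,I-2,II-1,II-2,II-3,II-4,III-1]: 4 consistent
L/I-1 ? ·: LL|Ll|ll
L/I-2 un ·: LL|Ll
L/II-1 un I-1×I-2: LL|Ll
L/II-2 un I-1×I-2: LL|Ll
L/II-3 un ·: LL|Ll
L/II-4 un I-1×I-2: LL|Ll
L/III-1 un II-2×II-3: LL|Ll
⇒ L over [I-1,I-2,II-1,II-2,II-3,II-4,III-1]: 95 consistent
P/I-1 un ·: PP|Pp
P/I-2 un ·: PP|Pp
P/II-1 un I-1×I-2: PP|Pp
P/II-2 un I-1×I-2: PP|Pp
P/II-3 un ·: PP|Pp
P/II-4 un I-1×I-2: PP|Pp
P/III-1 ? II-2×II-3: PP|Pp|pp
⇒ P over [I-1,I-2,II-1,II-2,II-3,II-4,III-1]: 99 consistent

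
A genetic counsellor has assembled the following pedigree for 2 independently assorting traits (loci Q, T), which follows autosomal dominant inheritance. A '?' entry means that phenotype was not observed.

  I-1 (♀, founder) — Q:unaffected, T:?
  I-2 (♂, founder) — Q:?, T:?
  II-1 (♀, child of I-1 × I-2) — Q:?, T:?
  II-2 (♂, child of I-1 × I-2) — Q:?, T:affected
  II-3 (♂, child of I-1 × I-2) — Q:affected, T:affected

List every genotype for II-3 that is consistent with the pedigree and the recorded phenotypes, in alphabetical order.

II-3 ∈ {Qq TT, Qq Tt}

Q/I-1 un ·: qq
Q/I-2 ? ·: Qq|QQ
Q/II-1 ? I-1×I-2: qq|Qq
Q/II-2 ? I-1×I-2: qq|Qq
Q/II-3 aff I-1×I-2: Qq
⇒ Q over [I-1,I-2,II-1,II-2,II-3]: 5 consistent
T/I-1 ? ·: tt|Tt|TT
T/I-2 ? ·: tt|Tt|TT
T/II-1 ? I-1×I-2: tt|Tt|TT
T/II-2 aff I-1×I-2: Tt|TT
T/II-3 aff I-1×I-2: Tt|TT
⇒ T over [I-1,I-2,II-1,II-2,II-3]: 35 consistent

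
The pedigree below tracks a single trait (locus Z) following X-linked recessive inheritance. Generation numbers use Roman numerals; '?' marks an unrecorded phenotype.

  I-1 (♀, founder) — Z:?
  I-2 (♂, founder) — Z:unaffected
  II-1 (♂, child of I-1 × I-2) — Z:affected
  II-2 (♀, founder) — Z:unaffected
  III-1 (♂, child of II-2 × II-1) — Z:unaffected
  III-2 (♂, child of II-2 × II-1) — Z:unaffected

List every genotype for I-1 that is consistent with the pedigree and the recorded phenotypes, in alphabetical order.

Z/I-1 ? ·: X^ZX^z|X^zX^z
Z/I-2 un ·: X^ZY
Z/II-1 aff I-1×I-2: X^zY
Z/II-2 un ·: X^ZX^Z|X^ZX^z
Z/III-1 un II-2×II-1: X^ZY
Z/III-2 un II-2×II-1: X^ZY
⇒ Z over [I-1,I-2,II-1,II-2,III-1,III-2]: 4 consistent

I-1 ∈ {X^ZX^z, X^zX^z}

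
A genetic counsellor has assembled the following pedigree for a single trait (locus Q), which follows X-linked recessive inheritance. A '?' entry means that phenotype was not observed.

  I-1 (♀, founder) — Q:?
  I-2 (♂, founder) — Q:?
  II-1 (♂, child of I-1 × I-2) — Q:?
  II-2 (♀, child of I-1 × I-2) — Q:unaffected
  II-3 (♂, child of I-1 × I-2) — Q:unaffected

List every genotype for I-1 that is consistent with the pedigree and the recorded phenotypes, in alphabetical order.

I-1 ∈ {X^QX^Q, X^QX^q}

Q/I-1 ? ·: X^QX^Q|X^QX^q
Q/I-2 ? ·: X^QY|X^qY
Q/II-1 ? I-1×I-2: X^QY|X^qY
Q/II-2 un I-1×I-2: X^QX^Q|X^QX^q
Q/II-3 un I-1×I-2: X^QY
⇒ Q over [I-1,I-2,II-1,II-2,II-3]: 8 consistent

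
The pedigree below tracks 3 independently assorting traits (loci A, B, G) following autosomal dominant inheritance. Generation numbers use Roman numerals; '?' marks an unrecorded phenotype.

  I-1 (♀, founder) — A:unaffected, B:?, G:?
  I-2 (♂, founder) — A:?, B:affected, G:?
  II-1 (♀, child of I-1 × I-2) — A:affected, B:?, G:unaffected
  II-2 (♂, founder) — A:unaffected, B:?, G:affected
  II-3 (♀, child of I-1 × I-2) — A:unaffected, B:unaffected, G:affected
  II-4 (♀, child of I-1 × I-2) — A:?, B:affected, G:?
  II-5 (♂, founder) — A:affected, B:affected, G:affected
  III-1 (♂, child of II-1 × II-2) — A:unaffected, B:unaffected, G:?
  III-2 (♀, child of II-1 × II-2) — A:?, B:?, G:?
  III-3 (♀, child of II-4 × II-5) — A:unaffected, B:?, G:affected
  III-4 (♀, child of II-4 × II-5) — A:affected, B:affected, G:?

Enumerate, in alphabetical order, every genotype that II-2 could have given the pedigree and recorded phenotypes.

A/I-1 un ·: aa
A/I-2 ? ·: Aa
A/II-1 aff I-1×I-2: Aa
A/II-2 un ·: aa
A/II-3 un I-1×I-2: aa
A/II-4 ? I-1×I-2: aa|Aa
A/II-5 aff ·: Aa
A/III-1 un II-1×II-2: aa
A/III-2 ? II-1×II-2: aa|Aa
A/III-3 un II-4×II-5: aa
A/III-4 aff II-4×II-5: Aa|AA
⇒ A over [I-1,I-2,II-1,II-2,II-3,II-4,II-5,III-1,III-2,III-3,III-4]: 6 consistent
B/I-1 ? ·: bb|Bb
B/I-2 aff ·: Bb
B/II-1 ? I-1×I-2: bb|Bb
B/II-2 ? ·: bb|Bb
B/II-3 un I-1×I-2: bb
B/II-4 aff I-1×I-2: Bb|BB
B/II-5 aff ·: Bb|BB
B/III-1 un II-1×II-2: bb
B/III-2 ? II-1×II-2: bb|Bb|BB
B/III-3 ? II-4×II-5: bb|Bb|BB
B/III-4 aff II-4×II-5: Bb|BB
⇒ B over [I-1,I-2,II-1,II-2,II-3,II-4,II-5,III-1,III-2,III-3,III-4]: 200 consistent
G/I-1 ? ·: gg|Gg
G/I-2 ? ·: gg|Gg
G/II-1 un I-1×I-2: gg
G/II-2 aff ·: Gg|GG
G/II-3 aff I-1×I-2: Gg|GG
G/II-4 ? I-1×I-2: gg|Gg|GG
G/II-5 aff ·: Gg|GG
G/III-1 ? II-1×II-2: gg|Gg
G/III-2 ? II-1×II-2: gg|Gg
G/III-3 aff II-4×II-5: Gg|GG
G/III-4 ? II-4×II-5: gg|Gg|GG
⇒ G over [I-1,I-2,II-1,II-2,II-3,II-4,II-5,III-1,III-2,III-3,III-4]: 310 consistent

II-2 ∈ {aa Bb GG, aa Bb Gg, aa bb GG, aa bb Gg}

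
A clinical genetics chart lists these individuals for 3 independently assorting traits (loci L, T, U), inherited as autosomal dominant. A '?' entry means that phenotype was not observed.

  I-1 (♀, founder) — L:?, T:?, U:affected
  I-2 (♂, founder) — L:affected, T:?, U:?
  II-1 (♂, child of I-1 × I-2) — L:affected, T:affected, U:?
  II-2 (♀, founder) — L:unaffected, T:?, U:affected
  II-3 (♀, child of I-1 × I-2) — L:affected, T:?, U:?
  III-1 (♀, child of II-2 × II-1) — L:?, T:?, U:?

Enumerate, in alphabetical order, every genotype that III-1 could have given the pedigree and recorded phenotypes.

III-1 ∈ {Ll TT UU, Ll TT Uu, Ll TT uu, Ll Tt UU, Ll Tt Uu, Ll Tt uu, Ll tt UU, Ll tt Uu, Ll tt uu, ll TT UU, ll TT Uu, ll TT uu, ll Tt UU, ll Tt Uu, ll Tt uu, ll tt UU, ll tt Uu, ll tt uu}

L/I-1 ? ·: ll|Ll|LL
L/I-2 aff ·: Ll|LL
L/II-1 aff I-1×I-2: Ll|LL
L/II-2 un ·: ll
L/II-3 aff I-1×I-2: Ll|LL
L/III-1 ? II-2×II-1: ll|Ll
⇒ L over [I-1,I-2,II-1,II-2,II-3,III-1]: 23 consistent
T/I-1 ? ·: tt|Tt|TT
T/I-2 ? ·: tt|Tt|TT
T/II-1 aff I-1×I-2: Tt|TT
T/II-2 ? ·: tt|Tt|TT
T/II-3 ? I-1×I-2: tt|Tt|TT
T/III-1 ? II-2×II-1: tt|Tt|TT
⇒ T over [I-1,I-2,II-1,II-2,II-3,III-1]: 123 consistent
U/I-1 aff ·: Uu|UU
U/I-2 ? ·: uu|Uu|UU
U/II-1 ? I-1×I-2: uu|Uu|UU
U/II-2 aff ·: Uu|UU
U/II-3 ? I-1×I-2: uu|Uu|UU
U/III-1 ? II-2×II-1: uu|Uu|UU
⇒ U over [I-1,I-2,II-1,II-2,II-3,III-1]: 89 consistent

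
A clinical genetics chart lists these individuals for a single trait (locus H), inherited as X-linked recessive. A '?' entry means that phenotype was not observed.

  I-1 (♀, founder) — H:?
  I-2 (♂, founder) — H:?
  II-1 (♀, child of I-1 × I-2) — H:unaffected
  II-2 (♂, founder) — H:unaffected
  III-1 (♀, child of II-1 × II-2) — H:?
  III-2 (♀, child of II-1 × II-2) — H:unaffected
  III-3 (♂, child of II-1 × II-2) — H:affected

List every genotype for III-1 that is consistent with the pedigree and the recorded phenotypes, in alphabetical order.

H/I-1 ? ·: X^HX^H|X^HX^h|X^hX^h
H/I-2 ? ·: X^HY|X^hY
H/II-1 un I-1×I-2: X^HX^h
H/II-2 un ·: X^HY
H/III-1 ? II-1×II-2: X^HX^H|X^HX^h
H/III-2 un II-1×II-2: X^HX^H|X^HX^h
H/III-3 aff II-1×II-2: X^hY
⇒ H over [I-1,I-2,II-1,II-2,III-1,III-2,III-3]: 16 consistent

III-1 ∈ {X^HX^H, X^HX^h}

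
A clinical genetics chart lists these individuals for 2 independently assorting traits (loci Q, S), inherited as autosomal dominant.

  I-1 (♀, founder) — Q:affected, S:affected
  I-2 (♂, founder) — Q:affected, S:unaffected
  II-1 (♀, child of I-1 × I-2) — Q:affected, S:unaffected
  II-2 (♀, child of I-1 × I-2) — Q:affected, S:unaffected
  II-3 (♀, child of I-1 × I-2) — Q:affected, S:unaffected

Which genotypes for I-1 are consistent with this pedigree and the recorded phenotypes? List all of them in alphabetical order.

Q/I-1 aff ·: Qq|QQ
Q/I-2 aff ·: Qq|QQ
Q/II-1 aff I-1×I-2: Qq|QQ
Q/II-2 aff I-1×I-2: Qq|QQ
Q/II-3 aff I-1×I-2: Qq|QQ
⇒ Q over [I-1,I-2,II-1,II-2,II-3]: 25 consistent
S/I-1 aff ·: Ss
S/I-2 un ·: ss
S/II-1 un I-1×I-2: ss
S/II-2 un I-1×I-2: ss
S/II-3 un I-1×I-2: ss
⇒ S over [I-1,I-2,II-1,II-2,II-3]: 1 consistent

I-1 ∈ {QQ Ss, Qq Ss}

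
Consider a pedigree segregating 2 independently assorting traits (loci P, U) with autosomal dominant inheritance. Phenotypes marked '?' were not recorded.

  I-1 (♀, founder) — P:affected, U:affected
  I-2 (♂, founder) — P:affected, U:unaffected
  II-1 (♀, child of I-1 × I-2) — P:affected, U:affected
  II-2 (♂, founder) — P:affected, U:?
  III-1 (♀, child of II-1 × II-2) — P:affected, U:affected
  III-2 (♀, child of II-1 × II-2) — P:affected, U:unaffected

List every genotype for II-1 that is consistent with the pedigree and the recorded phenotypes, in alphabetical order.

P/I-1 aff ·: Pp|PP
P/I-2 aff ·: Pp|PP
P/II-1 aff I-1×I-2: Pp|PP
P/II-2 aff ·: Pp|PP
P/III-1 aff II-1×II-2: Pp|PP
P/III-2 aff II-1×II-2: Pp|PP
⇒ P over [I-1,I-2,II-1,II-2,III-1,III-2]: 44 consistent
U/I-1 aff ·: Uu|UU
U/I-2 un ·: uu
U/II-1 aff I-1×I-2: Uu
U/II-2 ? ·: uu|Uu
U/III-1 aff II-1×II-2: Uu|UU
U/III-2 un II-1×II-2: uu
⇒ U over [I-1,I-2,II-1,II-2,III-1,III-2]: 6 consistent

II-1 ∈ {PP Uu, Pp Uu}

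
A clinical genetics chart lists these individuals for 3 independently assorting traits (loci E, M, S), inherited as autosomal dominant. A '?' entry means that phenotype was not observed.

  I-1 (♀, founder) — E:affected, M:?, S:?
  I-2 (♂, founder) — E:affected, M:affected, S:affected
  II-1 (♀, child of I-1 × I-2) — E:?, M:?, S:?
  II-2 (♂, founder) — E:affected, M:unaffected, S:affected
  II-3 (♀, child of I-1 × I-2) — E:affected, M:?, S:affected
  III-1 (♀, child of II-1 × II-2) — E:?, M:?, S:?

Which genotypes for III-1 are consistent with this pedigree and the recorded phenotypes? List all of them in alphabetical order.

E/I-1 aff ·: Ee|EE
E/I-2 aff ·: Ee|EE
E/II-1 ? I-1×I-2: ee|Ee|EE
E/II-2 aff ·: Ee|EE
E/II-3 aff I-1×I-2: Ee|EE
E/III-1 ? II-1×II-2: ee|Ee|EE
⇒ E over [I-1,I-2,II-1,II-2,II-3,III-1]: 57 consistent
M/I-1 ? ·: mm|Mm|MM
M/I-2 aff ·: Mm|MM
M/II-1 ? I-1×I-2: mm|Mm|MM
M/II-2 un ·: mm
M/II-3 ? I-1×I-2: mm|Mm|MM
M/III-1 ? II-1×II-2: mm|Mm
⇒ M over [I-1,I-2,II-1,II-2,II-3,III-1]: 33 consistent
S/I-1 ? ·: ss|Ss|SS
S/I-2 aff ·: Ss|SS
S/II-1 ? I-1×I-2: ss|Ss|SS
S/II-2 aff ·: Ss|SS
S/II-3 aff I-1×I-2: Ss|SS
S/III-1 ? II-1×II-2: ss|Ss|SS
⇒ S over [I-1,I-2,II-1,II-2,II-3,III-1]: 70 consistent

III-1 ∈ {EE Mm SS, EE Mm Ss, EE Mm ss, EE mm SS, EE mm Ss, EE mm ss, Ee Mm SS, Ee Mm Ss, Ee Mm ss, Ee mm SS, Ee mm Ss, Ee mm ss, ee Mm SS, ee Mm Ss, ee Mm ss, ee mm SS, ee mm Ss, ee mm ss}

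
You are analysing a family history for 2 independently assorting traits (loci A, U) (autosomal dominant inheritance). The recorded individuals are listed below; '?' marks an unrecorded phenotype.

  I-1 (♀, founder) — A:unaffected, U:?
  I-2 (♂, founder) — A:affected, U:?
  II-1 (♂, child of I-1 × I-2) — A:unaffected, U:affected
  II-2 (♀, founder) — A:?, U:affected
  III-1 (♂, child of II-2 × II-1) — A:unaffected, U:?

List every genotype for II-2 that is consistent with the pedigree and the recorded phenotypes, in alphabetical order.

A/I-1 un ·: aa
A/I-2 aff ·: Aa
A/II-1 un I-1×I-2: aa
A/II-2 ? ·: aa|Aa
A/III-1 un II-2×II-1: aa
⇒ A over [I-1,I-2,II-1,II-2,III-1]: 2 consistent
U/I-1 ? ·: uu|Uu|UU
U/I-2 ? ·: uu|Uu|UU
U/II-1 aff I-1×I-2: Uu|UU
U/II-2 aff ·: Uu|UU
U/III-1 ? II-2×II-1: uu|Uu|UU
⇒ U over [I-1,I-2,II-1,II-2,III-1]: 47 consistent

II-2 ∈ {Aa UU, Aa Uu, aa UU, aa Uu}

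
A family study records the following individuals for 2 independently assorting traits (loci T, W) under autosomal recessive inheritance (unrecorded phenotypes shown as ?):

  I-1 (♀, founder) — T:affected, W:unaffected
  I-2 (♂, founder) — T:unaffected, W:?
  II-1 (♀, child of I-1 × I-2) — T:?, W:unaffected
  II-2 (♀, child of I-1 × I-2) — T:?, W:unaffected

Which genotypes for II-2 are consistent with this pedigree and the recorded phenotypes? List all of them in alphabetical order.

II-2 ∈ {Tt WW, Tt Ww, tt WW, tt Ww}

T/I-1 aff ·: tt
T/I-2 un ·: TT|Tt
T/II-1 ? I-1×I-2: Tt|tt
T/II-2 ? I-1×I-2: Tt|tt
⇒ T over [I-1,I-2,II-1,II-2]: 5 consistent
W/I-1 un ·: WW|Ww
W/I-2 ? ·: WW|Ww|ww
W/II-1 un I-1×I-2: WW|Ww
W/II-2 un I-1×I-2: WW|Ww
⇒ W over [I-1,I-2,II-1,II-2]: 15 consistent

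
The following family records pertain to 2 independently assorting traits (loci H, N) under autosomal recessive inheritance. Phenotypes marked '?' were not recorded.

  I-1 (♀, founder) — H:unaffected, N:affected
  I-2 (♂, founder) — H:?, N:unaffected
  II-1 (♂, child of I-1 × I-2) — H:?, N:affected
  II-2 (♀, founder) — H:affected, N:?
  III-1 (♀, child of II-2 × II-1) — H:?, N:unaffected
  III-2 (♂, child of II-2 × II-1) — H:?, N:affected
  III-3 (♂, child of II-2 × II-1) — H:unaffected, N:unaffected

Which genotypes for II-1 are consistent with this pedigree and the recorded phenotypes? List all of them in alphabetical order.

H/I-1 un ·: HH|Hh
H/I-2 ? ·: HH|Hh|hh
H/II-1 ? I-1×I-2: HH|Hh
H/II-2 aff ·: hh
H/III-1 ? II-2×II-1: Hh|hh
H/III-2 ? II-2×II-1: Hh|hh
H/III-3 un II-2×II-1: Hh
⇒ H over [I-1,I-2,II-1,II-2,III-1,III-2,III-3]: 24 consistent
N/I-1 aff ·: nn
N/I-2 un ·: Nn
N/II-1 aff I-1×I-2: nn
N/II-2 ? ·: Nn
N/III-1 un II-2×II-1: Nn
N/III-2 aff II-2×II-1: nn
N/III-3 un II-2×II-1: Nn
⇒ N over [I-1,I-2,II-1,II-2,III-1,III-2,III-3]: 1 consistent

II-1 ∈ {HH nn, Hh nn}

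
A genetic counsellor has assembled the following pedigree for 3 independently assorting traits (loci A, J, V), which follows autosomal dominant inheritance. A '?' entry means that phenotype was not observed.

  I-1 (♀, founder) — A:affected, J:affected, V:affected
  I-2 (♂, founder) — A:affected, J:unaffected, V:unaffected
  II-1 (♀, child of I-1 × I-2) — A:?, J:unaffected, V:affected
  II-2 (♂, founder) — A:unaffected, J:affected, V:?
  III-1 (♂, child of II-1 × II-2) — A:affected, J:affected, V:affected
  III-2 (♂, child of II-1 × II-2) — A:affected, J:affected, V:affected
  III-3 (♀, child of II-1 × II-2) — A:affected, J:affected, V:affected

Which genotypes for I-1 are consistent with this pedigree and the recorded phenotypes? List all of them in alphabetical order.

I-1 ∈ {AA Jj VV, AA Jj Vv, Aa Jj VV, Aa Jj Vv}

A/I-1 aff ·: Aa|AA
A/I-2 aff ·: Aa|AA
A/II-1 ? I-1×I-2: Aa|AA
A/II-2 un ·: aa
A/III-1 aff II-1×II-2: Aa
A/III-2 aff II-1×II-2: Aa
A/III-3 aff II-1×II-2: Aa
⇒ A over [I-1,I-2,II-1,II-2,III-1,III-2,III-3]: 7 consistent
J/I-1 aff ·: Jj
J/I-2 un ·: jj
J/II-1 un I-1×I-2: jj
J/II-2 aff ·: Jj|JJ
J/III-1 aff II-1×II-2: Jj
J/III-2 aff II-1×II-2: Jj
J/III-3 aff II-1×II-2: Jj
⇒ J over [I-1,I-2,II-1,II-2,III-1,III-2,III-3]: 2 consistent
V/I-1 aff ·: Vv|VV
V/I-2 un ·: vv
V/II-1 aff I-1×I-2: Vv
V/II-2 ? ·: vv|Vv|VV
V/III-1 aff II-1×II-2: Vv|VV
V/III-2 aff II-1×II-2: Vv|VV
V/III-3 aff II-1×II-2: Vv|VV
⇒ V over [I-1,I-2,II-1,II-2,III-1,III-2,III-3]: 34 consistent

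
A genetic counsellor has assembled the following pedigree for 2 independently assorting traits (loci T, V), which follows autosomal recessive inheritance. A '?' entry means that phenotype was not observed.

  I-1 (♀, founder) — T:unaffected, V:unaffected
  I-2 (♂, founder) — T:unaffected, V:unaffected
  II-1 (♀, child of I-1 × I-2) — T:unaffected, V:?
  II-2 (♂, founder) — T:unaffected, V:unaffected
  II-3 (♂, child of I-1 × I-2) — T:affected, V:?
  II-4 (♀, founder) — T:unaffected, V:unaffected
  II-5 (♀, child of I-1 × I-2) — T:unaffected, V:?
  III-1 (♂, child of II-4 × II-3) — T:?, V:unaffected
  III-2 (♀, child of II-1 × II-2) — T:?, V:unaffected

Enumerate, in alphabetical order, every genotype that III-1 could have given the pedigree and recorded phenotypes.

T/I-1 un ·: Tt
T/I-2 un ·: Tt
T/II-1 un I-1×I-2: TT|Tt
T/II-2 un ·: TT|Tt
T/II-3 aff I-1×I-2: tt
T/II-4 un ·: TT|Tt
T/II-5 un I-1×I-2: TT|Tt
T/III-1 ? II-4×II-3: Tt|tt
T/III-2 ? II-1×II-2: TT|Tt|tt
⇒ T over [I-1,I-2,II-1,II-2,II-3,II-4,II-5,III-1,III-2]: 48 consistent
V/I-1 un ·: VV|Vv
V/I-2 un ·: VV|Vv
V/II-1 ? I-1×I-2: VV|Vv|vv
V/II-2 un ·: VV|Vv
V/II-3 ? I-1×I-2: VV|Vv|vv
V/II-4 un ·: VV|Vv
V/II-5 ? I-1×I-2: VV|Vv|vv
V/III-1 un II-4×II-3: VV|Vv
V/III-2 un II-1×II-2: VV|Vv
⇒ V over [I-1,I-2,II-1,II-2,II-3,II-4,II-5,III-1,III-2]: 448 consistent

III-1 ∈ {Tt VV, Tt Vv, tt VV, tt Vv}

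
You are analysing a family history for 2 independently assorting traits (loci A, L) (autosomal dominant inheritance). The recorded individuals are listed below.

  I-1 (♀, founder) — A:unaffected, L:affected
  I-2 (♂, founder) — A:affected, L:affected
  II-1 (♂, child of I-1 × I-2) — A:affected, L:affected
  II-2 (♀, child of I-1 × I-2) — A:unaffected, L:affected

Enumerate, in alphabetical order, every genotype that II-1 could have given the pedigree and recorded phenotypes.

II-1 ∈ {Aa LL, Aa Ll}

A/I-1 un ·: aa
A/I-2 aff ·: Aa
A/II-1 aff I-1×I-2: Aa
A/II-2 un I-1×I-2: aa
⇒ A over [I-1,I-2,II-1,II-2]: 1 consistent
L/I-1 aff ·: Ll|LL
L/I-2 aff ·: Ll|LL
L/II-1 aff I-1×I-2: Ll|LL
L/II-2 aff I-1×I-2: Ll|LL
⇒ L over [I-1,I-2,II-1,II-2]: 13 consistent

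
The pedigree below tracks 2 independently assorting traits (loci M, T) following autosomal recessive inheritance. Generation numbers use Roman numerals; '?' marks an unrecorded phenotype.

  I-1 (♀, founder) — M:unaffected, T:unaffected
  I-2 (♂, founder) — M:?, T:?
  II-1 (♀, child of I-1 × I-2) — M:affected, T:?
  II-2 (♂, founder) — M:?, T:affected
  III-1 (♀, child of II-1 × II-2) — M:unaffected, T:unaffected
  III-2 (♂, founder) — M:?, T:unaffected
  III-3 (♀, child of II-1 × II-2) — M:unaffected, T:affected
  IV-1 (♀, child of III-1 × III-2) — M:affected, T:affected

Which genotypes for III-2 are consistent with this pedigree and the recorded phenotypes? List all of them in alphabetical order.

III-2 ∈ {Mm Tt, mm Tt}

M/I-1 un ·: Mm
M/I-2 ? ·: Mm|mm
M/II-1 aff I-1×I-2: mm
M/II-2 ? ·: MM|Mm
M/III-1 un II-1×II-2: Mm
M/III-2 ? ·: Mm|mm
M/III-3 un II-1×II-2: Mm
M/IV-1 aff III-1×III-2: mm
⇒ M over [I-1,I-2,II-1,II-2,III-1,III-2,III-3,IV-1]: 8 consistent
T/I-1 un ·: TT|Tt
T/I-2 ? ·: TT|Tt|tt
T/II-1 ? I-1×I-2: Tt
T/II-2 aff ·: tt
T/III-1 un II-1×II-2: Tt
T/III-2 un ·: Tt
T/III-3 aff II-1×II-2: tt
T/IV-1 aff III-1×III-2: tt
⇒ T over [I-1,I-2,II-1,II-2,III-1,III-2,III-3,IV-1]: 5 consistent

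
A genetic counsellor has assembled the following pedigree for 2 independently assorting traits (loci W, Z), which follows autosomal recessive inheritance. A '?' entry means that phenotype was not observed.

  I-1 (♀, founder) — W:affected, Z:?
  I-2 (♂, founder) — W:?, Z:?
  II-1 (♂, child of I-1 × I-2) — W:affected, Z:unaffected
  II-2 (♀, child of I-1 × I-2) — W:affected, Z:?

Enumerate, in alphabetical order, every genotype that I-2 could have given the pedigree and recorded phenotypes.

W/I-1 aff ·: ww
W/I-2 ? ·: Ww|ww
W/II-1 aff I-1×I-2: ww
W/II-2 aff I-1×I-2: ww
⇒ W over [I-1,I-2,II-1,II-2]: 2 consistent
Z/I-1 ? ·: ZZ|Zz|zz
Z/I-2 ? ·: ZZ|Zz|zz
Z/II-1 un I-1×I-2: ZZ|Zz
Z/II-2 ? I-1×I-2: ZZ|Zz|zz
⇒ Z over [I-1,I-2,II-1,II-2]: 21 consistent

I-2 ∈ {Ww ZZ, Ww Zz, Ww zz, ww ZZ, ww Zz, ww zz}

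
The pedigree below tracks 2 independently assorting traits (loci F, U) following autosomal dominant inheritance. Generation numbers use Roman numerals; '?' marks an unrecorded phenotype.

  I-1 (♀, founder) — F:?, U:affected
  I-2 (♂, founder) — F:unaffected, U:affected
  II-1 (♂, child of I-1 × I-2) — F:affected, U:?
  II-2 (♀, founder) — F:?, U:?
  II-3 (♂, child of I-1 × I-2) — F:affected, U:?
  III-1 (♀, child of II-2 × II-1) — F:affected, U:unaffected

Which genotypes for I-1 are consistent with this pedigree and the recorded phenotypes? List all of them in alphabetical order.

I-1 ∈ {FF UU, FF Uu, Ff UU, Ff Uu}

F/I-1 ? ·: Ff|FF
F/I-2 un ·: ff
F/II-1 aff I-1×I-2: Ff
F/II-2 ? ·: ff|Ff|FF
F/II-3 aff I-1×I-2: Ff
F/III-1 aff II-2×II-1: Ff|FF
⇒ F over [I-1,I-2,II-1,II-2,II-3,III-1]: 10 consistent
U/I-1 aff ·: Uu|UU
U/I-2 aff ·: Uu|UU
U/II-1 ? I-1×I-2: uu|Uu
U/II-2 ? ·: uu|Uu
U/II-3 ? I-1×I-2: uu|Uu|UU
U/III-1 un II-2×II-1: uu
⇒ U over [I-1,I-2,II-1,II-2,II-3,III-1]: 20 consistent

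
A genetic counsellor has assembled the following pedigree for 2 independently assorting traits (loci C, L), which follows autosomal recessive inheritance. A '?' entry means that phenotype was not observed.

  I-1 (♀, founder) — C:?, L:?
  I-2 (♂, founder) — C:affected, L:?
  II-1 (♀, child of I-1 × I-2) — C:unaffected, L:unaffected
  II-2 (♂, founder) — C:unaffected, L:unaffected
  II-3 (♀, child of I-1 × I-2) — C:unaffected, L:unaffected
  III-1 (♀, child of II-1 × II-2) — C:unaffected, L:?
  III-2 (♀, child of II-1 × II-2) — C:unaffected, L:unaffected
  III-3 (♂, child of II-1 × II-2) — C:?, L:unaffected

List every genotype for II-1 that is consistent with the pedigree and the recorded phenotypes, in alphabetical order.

II-1 ∈ {Cc LL, Cc Ll}

C/I-1 ? ·: CC|Cc
C/I-2 aff ·: cc
C/II-1 un I-1×I-2: Cc
C/II-2 un ·: CC|Cc
C/II-3 un I-1×I-2: Cc
C/III-1 un II-1×II-2: CC|Cc
C/III-2 un II-1×II-2: CC|Cc
C/III-3 ? II-1×II-2: CC|Cc|cc
⇒ C over [I-1,I-2,II-1,II-2,II-3,III-1,III-2,III-3]: 40 consistent
L/I-1 ? ·: LL|Ll|ll
L/I-2 ? ·: LL|Ll|ll
L/II-1 un I-1×I-2: LL|Ll
L/II-2 un ·: LL|Ll
L/II-3 un I-1×I-2: LL|Ll
L/III-1 ? II-1×II-2: LL|Ll|ll
L/III-2 un II-1×II-2: LL|Ll
L/III-3 un II-1×II-2: LL|Ll
⇒ L over [I-1,I-2,II-1,II-2,II-3,III-1,III-2,III-3]: 263 consistent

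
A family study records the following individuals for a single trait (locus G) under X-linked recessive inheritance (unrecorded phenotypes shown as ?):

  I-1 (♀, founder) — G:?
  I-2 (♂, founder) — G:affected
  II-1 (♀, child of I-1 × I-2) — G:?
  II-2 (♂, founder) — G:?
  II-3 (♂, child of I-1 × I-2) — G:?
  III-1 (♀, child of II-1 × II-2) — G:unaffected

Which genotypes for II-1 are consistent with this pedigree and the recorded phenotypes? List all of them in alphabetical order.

II-1 ∈ {X^GX^g, X^gX^g}

G/I-1 ? ·: X^GX^G|X^GX^g|X^gX^g
G/I-2 aff ·: X^gY
G/II-1 ? I-1×I-2: X^GX^g|X^gX^g
G/II-2 ? ·: X^GY|X^gY
G/II-3 ? I-1×I-2: X^GY|X^gY
G/III-1 un II-1×II-2: X^GX^G|X^GX^g
⇒ G over [I-1,I-2,II-1,II-2,II-3,III-1]: 12 consistent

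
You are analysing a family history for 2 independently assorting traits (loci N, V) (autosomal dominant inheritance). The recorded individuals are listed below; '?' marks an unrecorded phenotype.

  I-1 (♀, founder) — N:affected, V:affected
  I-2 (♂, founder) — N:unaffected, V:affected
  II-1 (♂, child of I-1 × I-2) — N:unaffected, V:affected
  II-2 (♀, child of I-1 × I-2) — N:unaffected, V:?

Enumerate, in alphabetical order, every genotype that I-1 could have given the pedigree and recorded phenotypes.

N/I-1 aff ·: Nn
N/I-2 un ·: nn
N/II-1 un I-1×I-2: nn
N/II-2 un I-1×I-2: nn
⇒ N over [I-1,I-2,II-1,II-2]: 1 consistent
V/I-1 aff ·: Vv|VV
V/I-2 aff ·: Vv|VV
V/II-1 aff I-1×I-2: Vv|VV
V/II-2 ? I-1×I-2: vv|Vv|VV
⇒ V over [I-1,I-2,II-1,II-2]: 15 consistent

I-1 ∈ {Nn VV, Nn Vv}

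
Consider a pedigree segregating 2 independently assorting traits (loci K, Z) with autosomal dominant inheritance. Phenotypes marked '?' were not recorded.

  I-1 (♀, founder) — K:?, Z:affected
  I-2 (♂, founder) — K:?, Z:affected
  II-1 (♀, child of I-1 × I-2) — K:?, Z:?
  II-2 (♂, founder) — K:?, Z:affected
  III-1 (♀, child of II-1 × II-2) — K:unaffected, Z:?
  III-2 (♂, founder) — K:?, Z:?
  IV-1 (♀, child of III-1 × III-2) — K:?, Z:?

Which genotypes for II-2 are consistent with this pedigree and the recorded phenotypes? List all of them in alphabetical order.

II-2 ∈ {Kk ZZ, Kk Zz, kk ZZ, kk Zz}

K/I-1 ? ·: kk|Kk|KK
K/I-2 ? ·: kk|Kk|KK
K/II-1 ? I-1×I-2: kk|Kk
K/II-2 ? ·: kk|Kk
K/III-1 un II-1×II-2: kk
K/III-2 ? ·: kk|Kk|KK
K/IV-1 ? III-1×III-2: kk|Kk
⇒ K over [I-1,I-2,II-1,II-2,III-1,III-2,IV-1]: 88 consistent
Z/I-1 aff ·: Zz|ZZ
Z/I-2 aff ·: Zz|ZZ
Z/II-1 ? I-1×I-2: zz|Zz|ZZ
Z/II-2 aff ·: Zz|ZZ
Z/III-1 ? II-1×II-2: zz|Zz|ZZ
Z/III-2 ? ·: zz|Zz|ZZ
Z/IV-1 ? III-1×III-2: zz|Zz|ZZ
⇒ Z over [I-1,I-2,II-1,II-2,III-1,III-2,IV-1]: 156 consistent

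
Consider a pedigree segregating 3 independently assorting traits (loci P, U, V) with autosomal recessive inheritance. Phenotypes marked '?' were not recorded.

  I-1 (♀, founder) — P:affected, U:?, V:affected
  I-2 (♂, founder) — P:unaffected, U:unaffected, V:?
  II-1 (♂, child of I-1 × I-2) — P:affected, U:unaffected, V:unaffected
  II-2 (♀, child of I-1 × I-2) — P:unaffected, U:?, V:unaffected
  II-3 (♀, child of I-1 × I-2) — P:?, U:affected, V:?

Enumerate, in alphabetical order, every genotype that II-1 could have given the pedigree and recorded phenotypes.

II-1 ∈ {pp UU Vv, pp Uu Vv}

P/I-1 aff ·: pp
P/I-2 un ·: Pp
P/II-1 aff I-1×I-2: pp
P/II-2 un I-1×I-2: Pp
P/II-3 ? I-1×I-2: Pp|pp
⇒ P over [I-1,I-2,II-1,II-2,II-3]: 2 consistent
U/I-1 ? ·: Uu|uu
U/I-2 un ·: Uu
U/II-1 un I-1×I-2: UU|Uu
U/II-2 ? I-1×I-2: UU|Uu|uu
U/II-3 aff I-1×I-2: uu
⇒ U over [I-1,I-2,II-1,II-2,II-3]: 8 consistent
V/I-1 aff ·: vv
V/I-2 ? ·: VV|Vv
V/II-1 un I-1×I-2: Vv
V/II-2 un I-1×I-2: Vv
V/II-3 ? I-1×I-2: Vv|vv
⇒ V over [I-1,I-2,II-1,II-2,II-3]: 3 consistent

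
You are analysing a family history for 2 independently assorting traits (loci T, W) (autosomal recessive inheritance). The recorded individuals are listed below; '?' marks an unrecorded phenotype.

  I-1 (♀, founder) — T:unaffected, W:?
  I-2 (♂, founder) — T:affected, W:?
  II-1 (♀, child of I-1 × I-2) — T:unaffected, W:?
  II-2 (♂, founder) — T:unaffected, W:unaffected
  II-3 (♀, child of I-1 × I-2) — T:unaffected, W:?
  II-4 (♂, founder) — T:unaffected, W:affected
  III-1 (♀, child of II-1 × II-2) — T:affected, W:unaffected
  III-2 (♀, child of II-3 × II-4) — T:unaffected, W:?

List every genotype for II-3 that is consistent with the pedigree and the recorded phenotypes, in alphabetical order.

II-3 ∈ {Tt WW, Tt Ww, Tt ww}

T/I-1 un ·: TT|Tt
T/I-2 aff ·: tt
T/II-1 un I-1×I-2: Tt
T/II-2 un ·: Tt
T/II-3 un I-1×I-2: Tt
T/II-4 un ·: TT|Tt
T/III-1 aff II-1×II-2: tt
T/III-2 un II-3×II-4: TT|Tt
⇒ T over [I-1,I-2,II-1,II-2,II-3,II-4,III-1,III-2]: 8 consistent
W/I-1 ? ·: WW|Ww|ww
W/I-2 ? ·: WW|Ww|ww
W/II-1 ? I-1×I-2: WW|Ww|ww
W/II-2 un ·: WW|Ww
W/II-3 ? I-1×I-2: WW|Ww|ww
W/II-4 aff ·: ww
W/III-1 un II-1×II-2: WW|Ww
W/III-2 ? II-3×II-4: Ww|ww
⇒ W over [I-1,I-2,II-1,II-2,II-3,II-4,III-1,III-2]: 135 consistent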